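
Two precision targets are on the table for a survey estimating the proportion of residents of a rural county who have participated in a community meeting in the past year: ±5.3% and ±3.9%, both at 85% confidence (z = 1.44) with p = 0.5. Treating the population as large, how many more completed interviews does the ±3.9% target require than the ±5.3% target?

156

At ±5.3%: n = 1.44² × 0.2500 / 0.053² ≈ 184.55 → 185.
At ±3.9%: n = 1.44² × 0.2500 / 0.039² ≈ 340.83 → 341.
Additional respondents: 341 − 185 = 156.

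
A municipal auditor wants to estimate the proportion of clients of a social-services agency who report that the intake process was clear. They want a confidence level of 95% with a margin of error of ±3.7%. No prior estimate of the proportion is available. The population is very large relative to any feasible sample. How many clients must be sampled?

For 95% confidence, z = 1.96.
With no prior estimate, use p = 0.5, giving p(1−p) = 0.25.
n = z²·p(1−p)/E² = 1.96² × 0.2500 / 0.037² = 3.8416 × 0.2500 / 0.001369 ≈ 701.53.
Rounding up gives n = 702.

702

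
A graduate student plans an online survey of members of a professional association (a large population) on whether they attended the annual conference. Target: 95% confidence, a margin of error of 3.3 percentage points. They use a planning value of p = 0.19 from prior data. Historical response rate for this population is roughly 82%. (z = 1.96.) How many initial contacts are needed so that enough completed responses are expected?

Completed interviews needed: n₀ = 1.96² × 0.1539 / 0.033² ≈ 542.90 → 543.
At an 82% response rate, contacts needed = 543 / 0.82 ≈ 662.20 → 663.

663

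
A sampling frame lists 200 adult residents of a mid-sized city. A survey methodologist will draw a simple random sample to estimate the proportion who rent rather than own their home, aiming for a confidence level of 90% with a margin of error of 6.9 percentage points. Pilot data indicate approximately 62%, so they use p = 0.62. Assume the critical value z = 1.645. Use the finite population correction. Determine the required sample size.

Unadjusted: n₀ = 1.645² × 0.62 × 0.38 / 0.069² ≈ 133.91, so n₀ = 134.
Finite population correction with N = 200: n = n₀ / (1 + (n₀−1)/N) = 134 / (1 + 133/200) = 134 / 1.6650 ≈ 80.48.
Rounding up, n = 81.

81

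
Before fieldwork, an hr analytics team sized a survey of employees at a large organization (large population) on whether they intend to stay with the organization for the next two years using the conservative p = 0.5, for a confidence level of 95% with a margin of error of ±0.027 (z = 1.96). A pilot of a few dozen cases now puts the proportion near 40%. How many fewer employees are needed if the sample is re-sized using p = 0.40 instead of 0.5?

Conservative (p = 0.5): n = 1.96² × 0.25 / 0.027² ≈ 1317.42 → 1318.
Using p = 0.40: p(1−p) = 0.2400, so n = 1.96² × 0.2400 / 0.027² ≈ 1264.72 → 1265.
Reduction: 1318 − 1265 = 53.

53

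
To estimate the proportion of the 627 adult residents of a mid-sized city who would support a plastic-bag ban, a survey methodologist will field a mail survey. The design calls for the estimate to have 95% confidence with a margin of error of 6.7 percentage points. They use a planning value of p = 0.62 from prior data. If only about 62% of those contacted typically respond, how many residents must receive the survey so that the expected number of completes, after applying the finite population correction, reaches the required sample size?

For 95% confidence, z = 1.960.
Completed interviews needed (unadjusted): n₀ = 1.960² × 0.2356 / 0.067² ≈ 201.62 → 202.
FPC for N = 627: n = 202 / (1 + 201/627) = 202 / 1.3206 ≈ 152.96 → 153.
At a 62% response rate, contacts needed = 153 / 0.62 ≈ 246.77 → 247.

247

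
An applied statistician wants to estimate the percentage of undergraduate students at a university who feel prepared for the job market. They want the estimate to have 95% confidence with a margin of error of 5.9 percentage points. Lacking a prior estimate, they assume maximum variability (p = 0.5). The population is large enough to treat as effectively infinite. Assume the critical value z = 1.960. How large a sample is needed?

With p = 0.5, p(1−p) = 0.25.
n = z²·p(1−p)/E² = 1.960² × 0.2500 / 0.059² = 3.8416 × 0.2500 / 0.003481 ≈ 275.90.
Rounding up gives n = 276.

276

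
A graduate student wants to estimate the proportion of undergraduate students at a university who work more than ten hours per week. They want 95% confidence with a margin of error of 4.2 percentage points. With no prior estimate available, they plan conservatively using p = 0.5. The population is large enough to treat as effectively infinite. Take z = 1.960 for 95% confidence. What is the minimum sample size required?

With p = 0.5, p(1−p) = 0.25.
n = z²·p(1−p)/E² = 1.960² × 0.2500 / 0.042² = 3.8416 × 0.2500 / 0.001764 ≈ 544.44.
Rounding up gives n = 545.

545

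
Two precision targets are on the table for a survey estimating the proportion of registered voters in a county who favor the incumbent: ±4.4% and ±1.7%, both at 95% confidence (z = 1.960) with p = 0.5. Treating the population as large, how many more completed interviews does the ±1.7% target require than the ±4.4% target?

2827

At ±4.4%: n = 1.960² × 0.2500 / 0.044² ≈ 496.07 → 497.
At ±1.7%: n = 1.960² × 0.2500 / 0.017² ≈ 3323.18 → 3324.
Additional respondents: 3324 − 497 = 2827.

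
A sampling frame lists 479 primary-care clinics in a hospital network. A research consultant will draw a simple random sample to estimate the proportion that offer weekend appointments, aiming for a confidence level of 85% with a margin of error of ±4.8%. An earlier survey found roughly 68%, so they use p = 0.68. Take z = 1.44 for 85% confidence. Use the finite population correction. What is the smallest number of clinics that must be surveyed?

140

Unadjusted: n₀ = 1.44² × 0.68 × 0.32 / 0.048² ≈ 195.84, so n₀ = 196.
Finite population correction with N = 479: n = n₀ / (1 + (n₀−1)/N) = 196 / (1 + 195/479) = 196 / 1.4071 ≈ 139.29.
Rounding up, n = 140.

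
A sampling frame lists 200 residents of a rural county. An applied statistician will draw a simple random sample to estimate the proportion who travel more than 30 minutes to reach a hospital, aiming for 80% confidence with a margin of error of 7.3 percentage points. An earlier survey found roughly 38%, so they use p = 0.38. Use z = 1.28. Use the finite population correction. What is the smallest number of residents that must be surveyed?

54

Unadjusted: n₀ = 1.28² × 0.38 × 0.62 / 0.073² ≈ 72.44, so n₀ = 73.
Finite population correction with N = 200: n = n₀ / (1 + (n₀−1)/N) = 73 / (1 + 72/200) = 73 / 1.3600 ≈ 53.68.
Rounding up, n = 54.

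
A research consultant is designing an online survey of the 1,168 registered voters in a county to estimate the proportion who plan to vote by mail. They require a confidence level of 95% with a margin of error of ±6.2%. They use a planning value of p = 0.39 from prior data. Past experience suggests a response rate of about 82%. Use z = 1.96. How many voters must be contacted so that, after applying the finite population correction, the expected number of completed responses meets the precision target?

Completed interviews needed (unadjusted): n₀ = 1.96² × 0.2379 / 0.062² ≈ 237.75 → 238.
FPC for N = 1,168: n = 238 / (1 + 237/1168) = 238 / 1.2029 ≈ 197.85 → 198.
At an 82% response rate, contacts needed = 198 / 0.82 ≈ 241.46 → 242.

242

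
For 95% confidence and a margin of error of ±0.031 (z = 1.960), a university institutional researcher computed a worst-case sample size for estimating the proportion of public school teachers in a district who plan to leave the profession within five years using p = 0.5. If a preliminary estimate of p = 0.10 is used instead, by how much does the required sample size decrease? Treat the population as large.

640

Conservative (p = 0.5): n = 1.960² × 0.25 / 0.031² ≈ 999.38 → 1000.
Using p = 0.10: p(1−p) = 0.0900, so n = 1.960² × 0.0900 / 0.031² ≈ 359.78 → 360.
Reduction: 1000 − 360 = 640.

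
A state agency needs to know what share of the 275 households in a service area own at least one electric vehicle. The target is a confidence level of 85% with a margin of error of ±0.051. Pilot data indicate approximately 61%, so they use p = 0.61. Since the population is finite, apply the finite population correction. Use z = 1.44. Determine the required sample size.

Unadjusted: n₀ = 1.44² × 0.61 × 0.39 / 0.051² ≈ 189.66, so n₀ = 190.
Finite population correction with N = 275: n = n₀ / (1 + (n₀−1)/N) = 190 / (1 + 189/275) = 190 / 1.6873 ≈ 112.61.
Rounding up, n = 113.

113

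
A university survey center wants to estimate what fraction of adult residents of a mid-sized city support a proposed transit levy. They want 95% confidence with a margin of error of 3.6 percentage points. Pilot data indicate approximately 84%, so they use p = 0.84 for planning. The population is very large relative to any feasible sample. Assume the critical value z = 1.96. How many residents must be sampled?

399

With p = 0.84, p(1−p) = 0.1344.
n = z²·p(1−p)/E² = 1.96² × 0.1344 / 0.036² = 3.8416 × 0.1344 / 0.001296 ≈ 398.39.
Rounding up gives n = 399.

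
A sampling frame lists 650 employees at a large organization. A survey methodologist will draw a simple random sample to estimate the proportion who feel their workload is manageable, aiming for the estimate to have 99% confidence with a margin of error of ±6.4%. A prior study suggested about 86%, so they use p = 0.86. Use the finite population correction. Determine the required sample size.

151

For 99% confidence, z = 2.576.
Unadjusted: n₀ = 2.576² × 0.86 × 0.14 / 0.064² ≈ 195.06, so n₀ = 196.
Finite population correction with N = 650: n = n₀ / (1 + (n₀−1)/N) = 196 / (1 + 195/650) = 196 / 1.3000 ≈ 150.77.
Rounding up, n = 151.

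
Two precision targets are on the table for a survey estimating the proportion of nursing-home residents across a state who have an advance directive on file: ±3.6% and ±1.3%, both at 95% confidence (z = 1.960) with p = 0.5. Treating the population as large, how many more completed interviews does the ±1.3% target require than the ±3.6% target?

4941

At ±3.6%: n = 1.960² × 0.2500 / 0.036² ≈ 741.05 → 742.
At ±1.3%: n = 1.960² × 0.2500 / 0.013² ≈ 5682.84 → 5683.
Additional respondents: 5683 − 742 = 4941.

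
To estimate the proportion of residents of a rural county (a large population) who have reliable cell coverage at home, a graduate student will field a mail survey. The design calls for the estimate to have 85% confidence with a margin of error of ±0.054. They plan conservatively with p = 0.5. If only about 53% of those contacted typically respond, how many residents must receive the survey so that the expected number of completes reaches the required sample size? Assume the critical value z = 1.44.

336

Completed interviews needed: n₀ = 1.44² × 0.2500 / 0.054² ≈ 177.78 → 178.
At a 53% response rate, contacts needed = 178 / 0.53 ≈ 335.85 → 336.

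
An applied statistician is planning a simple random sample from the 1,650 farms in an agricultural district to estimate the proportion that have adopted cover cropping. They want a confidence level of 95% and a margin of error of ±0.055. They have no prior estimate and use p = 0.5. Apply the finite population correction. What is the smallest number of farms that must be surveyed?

267

For 95% confidence, z = 1.96.
Unadjusted: n₀ = 1.96² × 0.50 × 0.50 / 0.055² ≈ 317.49, so n₀ = 318.
Finite population correction with N = 1,650: n = n₀ / (1 + (n₀−1)/N) = 318 / (1 + 317/1650) = 318 / 1.1921 ≈ 266.75.
Rounding up, n = 267.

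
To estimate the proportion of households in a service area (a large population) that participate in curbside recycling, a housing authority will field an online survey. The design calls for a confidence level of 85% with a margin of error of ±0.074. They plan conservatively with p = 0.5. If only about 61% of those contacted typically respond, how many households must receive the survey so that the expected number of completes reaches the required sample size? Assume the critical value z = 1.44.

Completed interviews needed: n₀ = 1.44² × 0.2500 / 0.074² ≈ 94.67 → 95.
At a 61% response rate, contacts needed = 95 / 0.61 ≈ 155.74 → 156.

156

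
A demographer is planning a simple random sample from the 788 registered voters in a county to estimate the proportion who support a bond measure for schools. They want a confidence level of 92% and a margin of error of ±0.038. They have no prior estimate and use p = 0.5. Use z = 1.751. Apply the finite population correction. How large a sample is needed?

318

Unadjusted: n₀ = 1.751² × 0.50 × 0.50 / 0.038² ≈ 530.82, so n₀ = 531.
Finite population correction with N = 788: n = n₀ / (1 + (n₀−1)/N) = 531 / (1 + 530/788) = 531 / 1.6726 ≈ 317.47.
Rounding up, n = 318.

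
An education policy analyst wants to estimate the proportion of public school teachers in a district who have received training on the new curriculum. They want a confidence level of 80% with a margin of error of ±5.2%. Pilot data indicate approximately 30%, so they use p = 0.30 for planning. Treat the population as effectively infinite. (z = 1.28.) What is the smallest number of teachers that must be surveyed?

128

With p = 0.30, p(1−p) = 0.2100.
n = z²·p(1−p)/E² = 1.28² × 0.2100 / 0.052² = 1.6384 × 0.2100 / 0.002704 ≈ 127.24.
Rounding up gives n = 128.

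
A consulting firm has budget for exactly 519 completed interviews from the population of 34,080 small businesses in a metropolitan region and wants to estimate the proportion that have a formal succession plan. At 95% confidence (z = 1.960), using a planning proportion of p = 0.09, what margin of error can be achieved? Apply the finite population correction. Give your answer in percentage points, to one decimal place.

2.4

Finite-population factor: (N−n)/(N−1) = (34080−519)/(34080−1) = 0.9848.
SE(p̂) = √[p(1−p)/n · (N−n)/(N−1)] = √[0.0819/519 × 0.9848] = 0.01247.
E = z × SE = 1.960 × 0.01247 = 0.02443 ≈ 2.4 percentage points.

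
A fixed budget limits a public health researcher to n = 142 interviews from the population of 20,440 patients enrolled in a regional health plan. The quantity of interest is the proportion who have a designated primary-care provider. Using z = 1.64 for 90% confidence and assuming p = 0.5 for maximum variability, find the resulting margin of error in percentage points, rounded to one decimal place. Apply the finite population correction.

Finite-population factor: (N−n)/(N−1) = (20440−142)/(20440−1) = 0.9931.
SE(p̂) = √[p(1−p)/n · (N−n)/(N−1)] = √[0.2500/142 × 0.9931] = 0.04181.
E = z × SE = 1.64 × 0.04181 = 0.06858 ≈ 6.9 percentage points.

6.9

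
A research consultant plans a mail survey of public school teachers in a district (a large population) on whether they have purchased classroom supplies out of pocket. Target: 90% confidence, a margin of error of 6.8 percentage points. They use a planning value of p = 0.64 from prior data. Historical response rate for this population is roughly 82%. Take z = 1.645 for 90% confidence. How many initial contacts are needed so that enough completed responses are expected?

Completed interviews needed: n₀ = 1.645² × 0.2304 / 0.068² ≈ 134.83 → 135.
At an 82% response rate, contacts needed = 135 / 0.82 ≈ 164.63 → 165.

165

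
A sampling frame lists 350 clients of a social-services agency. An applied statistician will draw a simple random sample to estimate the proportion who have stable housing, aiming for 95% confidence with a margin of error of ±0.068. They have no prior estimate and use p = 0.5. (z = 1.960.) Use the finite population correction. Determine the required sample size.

Unadjusted: n₀ = 1.960² × 0.50 × 0.50 / 0.068² ≈ 207.70, so n₀ = 208.
Finite population correction with N = 350: n = n₀ / (1 + (n₀−1)/N) = 208 / (1 + 207/350) = 208 / 1.5914 ≈ 130.70.
Rounding up, n = 131.

131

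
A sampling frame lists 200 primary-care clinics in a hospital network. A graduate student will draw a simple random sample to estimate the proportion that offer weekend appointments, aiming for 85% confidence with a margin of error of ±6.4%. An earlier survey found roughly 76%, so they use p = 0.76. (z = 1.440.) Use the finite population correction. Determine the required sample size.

Unadjusted: n₀ = 1.440² × 0.76 × 0.24 / 0.064² ≈ 92.34, so n₀ = 93.
Finite population correction with N = 200: n = n₀ / (1 + (n₀−1)/N) = 93 / (1 + 92/200) = 93 / 1.4600 ≈ 63.70.
Rounding up, n = 64.

64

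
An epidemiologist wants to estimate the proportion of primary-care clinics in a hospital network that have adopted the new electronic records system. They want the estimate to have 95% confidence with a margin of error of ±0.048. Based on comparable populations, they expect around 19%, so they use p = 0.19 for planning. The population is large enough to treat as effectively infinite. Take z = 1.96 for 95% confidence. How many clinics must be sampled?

With p = 0.19, p(1−p) = 0.1539.
n = z²·p(1−p)/E² = 1.96² × 0.1539 / 0.048² = 3.8416 × 0.1539 / 0.002304 ≈ 256.61.
Rounding up gives n = 257.

257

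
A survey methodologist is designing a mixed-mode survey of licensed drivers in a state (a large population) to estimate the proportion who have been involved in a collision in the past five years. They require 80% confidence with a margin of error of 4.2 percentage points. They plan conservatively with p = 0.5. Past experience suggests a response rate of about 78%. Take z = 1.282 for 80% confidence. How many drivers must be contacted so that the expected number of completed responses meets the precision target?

299

Completed interviews needed: n₀ = 1.282² × 0.2500 / 0.042² ≈ 232.93 → 233.
At a 78% response rate, contacts needed = 233 / 0.78 ≈ 298.72 → 299.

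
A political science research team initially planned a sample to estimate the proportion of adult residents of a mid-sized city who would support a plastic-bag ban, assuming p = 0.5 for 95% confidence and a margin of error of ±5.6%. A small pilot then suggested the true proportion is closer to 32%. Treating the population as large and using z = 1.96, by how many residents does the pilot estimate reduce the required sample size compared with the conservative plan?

Conservative (p = 0.5): n = 1.96² × 0.25 / 0.056² ≈ 306.25 → 307.
Using p = 0.32: p(1−p) = 0.2176, so n = 1.96² × 0.2176 / 0.056² ≈ 266.56 → 267.
Reduction: 307 − 267 = 40.

40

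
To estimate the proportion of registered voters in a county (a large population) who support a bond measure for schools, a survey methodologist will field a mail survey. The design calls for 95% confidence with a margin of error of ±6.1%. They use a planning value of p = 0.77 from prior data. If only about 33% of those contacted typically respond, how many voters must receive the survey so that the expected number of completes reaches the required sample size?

555

For 95% confidence, z = 1.960.
Completed interviews needed: n₀ = 1.960² × 0.1771 / 0.061² ≈ 182.84 → 183.
At a 33% response rate, contacts needed = 183 / 0.33 ≈ 554.55 → 555.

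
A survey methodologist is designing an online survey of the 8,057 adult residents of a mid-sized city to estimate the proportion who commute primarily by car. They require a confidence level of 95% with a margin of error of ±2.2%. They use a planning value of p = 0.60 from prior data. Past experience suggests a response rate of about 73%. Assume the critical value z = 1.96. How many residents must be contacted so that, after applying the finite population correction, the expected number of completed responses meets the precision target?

Completed interviews needed (unadjusted): n₀ = 1.96² × 0.2400 / 0.022² ≈ 1904.93 → 1905.
FPC for N = 8,057: n = 1905 / (1 + 1904/8057) = 1905 / 1.2363 ≈ 1540.87 → 1541.
At a 73% response rate, contacts needed = 1541 / 0.73 ≈ 2110.96 → 2111.

2111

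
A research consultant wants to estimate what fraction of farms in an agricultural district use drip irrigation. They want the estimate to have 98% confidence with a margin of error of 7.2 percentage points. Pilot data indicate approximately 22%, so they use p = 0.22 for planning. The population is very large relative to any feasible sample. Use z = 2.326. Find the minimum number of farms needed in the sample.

With p = 0.22, p(1−p) = 0.1716.
n = z²·p(1−p)/E² = 2.326² × 0.1716 / 0.072² = 5.4103 × 0.1716 / 0.005184 ≈ 179.09.
Rounding up gives n = 180.

180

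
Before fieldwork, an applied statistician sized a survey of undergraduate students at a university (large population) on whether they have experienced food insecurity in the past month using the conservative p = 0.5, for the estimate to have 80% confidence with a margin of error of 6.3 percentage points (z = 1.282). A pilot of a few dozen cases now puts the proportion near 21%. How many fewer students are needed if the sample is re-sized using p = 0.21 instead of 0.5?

35

Conservative (p = 0.5): n = 1.282² × 0.25 / 0.063² ≈ 103.52 → 104.
Using p = 0.21: p(1−p) = 0.1659, so n = 1.282² × 0.1659 / 0.063² ≈ 68.70 → 69.
Reduction: 104 − 69 = 35.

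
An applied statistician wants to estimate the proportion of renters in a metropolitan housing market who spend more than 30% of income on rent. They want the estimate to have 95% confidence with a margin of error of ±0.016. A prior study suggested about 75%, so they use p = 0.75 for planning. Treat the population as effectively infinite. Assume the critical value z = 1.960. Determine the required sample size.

2814

With p = 0.75, p(1−p) = 0.1875.
n = z²·p(1−p)/E² = 1.960² × 0.1875 / 0.016² = 3.8416 × 0.1875 / 0.000256 ≈ 2813.67.
Rounding up gives n = 2814.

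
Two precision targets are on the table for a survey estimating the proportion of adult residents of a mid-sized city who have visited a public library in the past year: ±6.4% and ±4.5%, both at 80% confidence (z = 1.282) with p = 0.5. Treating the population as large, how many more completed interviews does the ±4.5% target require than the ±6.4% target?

102

At ±6.4%: n = 1.282² × 0.2500 / 0.064² ≈ 100.31 → 101.
At ±4.5%: n = 1.282² × 0.2500 / 0.045² ≈ 202.90 → 203.
Additional respondents: 203 − 101 = 102.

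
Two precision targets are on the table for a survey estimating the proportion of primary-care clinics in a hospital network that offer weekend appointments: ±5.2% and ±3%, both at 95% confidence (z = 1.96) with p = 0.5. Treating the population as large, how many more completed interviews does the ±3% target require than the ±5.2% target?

712

At ±5.2%: n = 1.96² × 0.2500 / 0.052² ≈ 355.18 → 356.
At ±3%: n = 1.96² × 0.2500 / 0.030² ≈ 1067.11 → 1068.
Additional respondents: 1068 − 356 = 712.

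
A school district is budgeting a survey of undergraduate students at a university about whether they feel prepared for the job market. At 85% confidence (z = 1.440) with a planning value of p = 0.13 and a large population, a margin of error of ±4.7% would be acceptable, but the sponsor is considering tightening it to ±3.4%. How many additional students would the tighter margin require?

At ±4.7%: n = 1.440² × 0.1131 / 0.047² ≈ 106.17 → 107.
At ±3.4%: n = 1.440² × 0.1131 / 0.034² ≈ 202.88 → 203.
Additional respondents: 203 − 107 = 96.

96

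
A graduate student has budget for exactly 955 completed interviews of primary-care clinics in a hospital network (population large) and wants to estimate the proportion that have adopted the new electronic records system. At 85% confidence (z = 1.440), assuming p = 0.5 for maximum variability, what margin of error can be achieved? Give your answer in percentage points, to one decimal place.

2.3

SE(p̂) = √[p(1−p)/n] = √[0.2500/955] = 0.01618.
E = z × SE = 1.440 × 0.01618 = 0.02330, or 2.3 percentage points.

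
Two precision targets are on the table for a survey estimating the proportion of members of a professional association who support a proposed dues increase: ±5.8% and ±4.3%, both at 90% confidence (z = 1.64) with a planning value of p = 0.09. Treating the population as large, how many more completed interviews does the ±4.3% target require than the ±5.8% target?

At ±5.8%: n = 1.64² × 0.0819 / 0.058² ≈ 65.48 → 66.
At ±4.3%: n = 1.64² × 0.0819 / 0.043² ≈ 119.13 → 120.
Additional respondents: 120 − 66 = 54.

54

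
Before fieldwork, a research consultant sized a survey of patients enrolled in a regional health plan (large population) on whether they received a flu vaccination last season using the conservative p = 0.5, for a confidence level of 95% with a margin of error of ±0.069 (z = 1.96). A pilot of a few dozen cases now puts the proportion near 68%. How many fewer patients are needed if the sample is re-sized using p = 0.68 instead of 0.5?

26

Conservative (p = 0.5): n = 1.96² × 0.25 / 0.069² ≈ 201.72 → 202.
Using p = 0.68: p(1−p) = 0.2176, so n = 1.96² × 0.2176 / 0.069² ≈ 175.58 → 176.
Reduction: 202 − 176 = 26.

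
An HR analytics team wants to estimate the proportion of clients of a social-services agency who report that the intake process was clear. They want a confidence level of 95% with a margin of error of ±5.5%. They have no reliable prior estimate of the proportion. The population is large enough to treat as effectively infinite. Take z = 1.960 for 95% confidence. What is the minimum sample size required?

With no prior estimate, use p = 0.5, giving p(1−p) = 0.25.
n = z²·p(1−p)/E² = 1.960² × 0.2500 / 0.055² = 3.8416 × 0.2500 / 0.003025 ≈ 317.49.
Rounding up gives n = 318.

318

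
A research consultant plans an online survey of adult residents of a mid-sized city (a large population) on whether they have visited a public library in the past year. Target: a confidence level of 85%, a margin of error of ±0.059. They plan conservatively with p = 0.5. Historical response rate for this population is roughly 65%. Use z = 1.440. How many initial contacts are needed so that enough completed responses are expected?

230

Completed interviews needed: n₀ = 1.440² × 0.2500 / 0.059² ≈ 148.92 → 149.
At a 65% response rate, contacts needed = 149 / 0.65 ≈ 229.23 → 230.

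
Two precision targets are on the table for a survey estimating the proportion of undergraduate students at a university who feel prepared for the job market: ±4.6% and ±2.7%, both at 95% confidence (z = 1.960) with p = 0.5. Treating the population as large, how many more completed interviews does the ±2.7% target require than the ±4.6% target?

At ±4.6%: n = 1.960² × 0.2500 / 0.046² ≈ 453.88 → 454.
At ±2.7%: n = 1.960² × 0.2500 / 0.027² ≈ 1317.42 → 1318.
Additional respondents: 1318 − 454 = 864.

864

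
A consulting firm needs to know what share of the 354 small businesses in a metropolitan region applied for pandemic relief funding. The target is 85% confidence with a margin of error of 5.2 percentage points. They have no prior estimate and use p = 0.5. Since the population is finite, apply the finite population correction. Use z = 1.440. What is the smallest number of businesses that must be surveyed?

Unadjusted: n₀ = 1.440² × 0.50 × 0.50 / 0.052² ≈ 191.72, so n₀ = 192.
Finite population correction with N = 354: n = n₀ / (1 + (n₀−1)/N) = 192 / (1 + 191/354) = 192 / 1.5395 ≈ 124.71.
Rounding up, n = 125.

125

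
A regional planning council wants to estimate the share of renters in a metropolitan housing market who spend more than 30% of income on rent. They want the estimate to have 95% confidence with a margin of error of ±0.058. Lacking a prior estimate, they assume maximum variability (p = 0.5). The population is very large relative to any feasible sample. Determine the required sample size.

286

For 95% confidence, z = 1.96.
With p = 0.5, p(1−p) = 0.25.
n = z²·p(1−p)/E² = 1.96² × 0.2500 / 0.058² = 3.8416 × 0.2500 / 0.003364 ≈ 285.49.
Rounding up gives n = 286.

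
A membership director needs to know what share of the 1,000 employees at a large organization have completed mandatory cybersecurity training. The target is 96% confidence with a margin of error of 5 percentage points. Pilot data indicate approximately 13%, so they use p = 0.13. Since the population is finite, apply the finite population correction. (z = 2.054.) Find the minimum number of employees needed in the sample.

161

Unadjusted: n₀ = 2.054² × 0.13 × 0.87 / 0.050² ≈ 190.86, so n₀ = 191.
Finite population correction with N = 1,000: n = n₀ / (1 + (n₀−1)/N) = 191 / (1 + 190/1000) = 191 / 1.1900 ≈ 160.50.
Rounding up, n = 161.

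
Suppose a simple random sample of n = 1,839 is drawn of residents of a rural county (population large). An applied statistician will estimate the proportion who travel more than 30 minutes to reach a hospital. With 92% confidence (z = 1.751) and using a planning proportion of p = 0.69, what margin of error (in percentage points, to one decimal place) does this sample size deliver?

SE(p̂) = √[p(1−p)/n] = √[0.2139/1839] = 0.01078.
E = z × SE = 1.751 × 0.01078 = 0.01888, or 1.9 percentage points.

1.9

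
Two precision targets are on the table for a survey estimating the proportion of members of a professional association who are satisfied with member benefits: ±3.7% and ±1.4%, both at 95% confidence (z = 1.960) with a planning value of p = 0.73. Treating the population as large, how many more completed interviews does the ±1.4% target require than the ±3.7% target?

At ±3.7%: n = 1.960² × 0.1971 / 0.037² ≈ 553.09 → 554.
At ±1.4%: n = 1.960² × 0.1971 / 0.014² ≈ 3863.16 → 3864.
Additional respondents: 3864 − 554 = 3310.

3310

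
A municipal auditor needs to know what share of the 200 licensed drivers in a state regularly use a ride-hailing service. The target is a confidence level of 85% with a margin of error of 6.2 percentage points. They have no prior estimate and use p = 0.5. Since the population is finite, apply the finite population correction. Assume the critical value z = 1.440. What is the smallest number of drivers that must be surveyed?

Unadjusted: n₀ = 1.440² × 0.50 × 0.50 / 0.062² ≈ 134.86, so n₀ = 135.
Finite population correction with N = 200: n = n₀ / (1 + (n₀−1)/N) = 135 / (1 + 134/200) = 135 / 1.6700 ≈ 80.84.
Rounding up, n = 81.

81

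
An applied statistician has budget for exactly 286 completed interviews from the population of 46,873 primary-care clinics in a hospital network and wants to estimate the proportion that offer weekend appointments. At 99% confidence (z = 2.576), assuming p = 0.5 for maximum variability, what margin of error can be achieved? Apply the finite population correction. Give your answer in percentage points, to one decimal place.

7.6

Finite-population factor: (N−n)/(N−1) = (46873−286)/(46873−1) = 0.9939.
SE(p̂) = √[p(1−p)/n · (N−n)/(N−1)] = √[0.2500/286 × 0.9939] = 0.02948.
E = z × SE = 2.576 × 0.02948 = 0.07593 ≈ 7.6 percentage points.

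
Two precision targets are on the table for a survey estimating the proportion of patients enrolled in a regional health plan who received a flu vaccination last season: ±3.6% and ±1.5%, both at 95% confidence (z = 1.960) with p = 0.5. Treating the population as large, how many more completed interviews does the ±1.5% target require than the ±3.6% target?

3527

At ±3.6%: n = 1.960² × 0.2500 / 0.036² ≈ 741.05 → 742.
At ±1.5%: n = 1.960² × 0.2500 / 0.015² ≈ 4268.44 → 4269.
Additional respondents: 4269 − 742 = 3527.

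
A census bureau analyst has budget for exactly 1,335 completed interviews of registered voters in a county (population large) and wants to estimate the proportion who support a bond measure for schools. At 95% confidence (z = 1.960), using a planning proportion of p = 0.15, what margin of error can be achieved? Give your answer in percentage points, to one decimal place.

SE(p̂) = √[p(1−p)/n] = √[0.1275/1335] = 0.00977.
E = z × SE = 1.960 × 0.00977 = 0.01915, or 1.9 percentage points.

1.9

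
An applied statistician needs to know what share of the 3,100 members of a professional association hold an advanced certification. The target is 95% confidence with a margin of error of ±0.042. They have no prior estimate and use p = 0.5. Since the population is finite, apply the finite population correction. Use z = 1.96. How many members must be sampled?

464

Unadjusted: n₀ = 1.96² × 0.50 × 0.50 / 0.042² ≈ 544.44, so n₀ = 545.
Finite population correction with N = 3,100: n = n₀ / (1 + (n₀−1)/N) = 545 / (1 + 544/3100) = 545 / 1.1755 ≈ 463.64.
Rounding up, n = 464.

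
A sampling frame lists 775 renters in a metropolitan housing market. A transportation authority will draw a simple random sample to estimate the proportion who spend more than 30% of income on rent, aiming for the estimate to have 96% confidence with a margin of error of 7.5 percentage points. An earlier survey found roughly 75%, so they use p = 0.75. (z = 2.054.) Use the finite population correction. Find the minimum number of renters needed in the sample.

120

Unadjusted: n₀ = 2.054² × 0.75 × 0.25 / 0.075² ≈ 140.63, so n₀ = 141.
Finite population correction with N = 775: n = n₀ / (1 + (n₀−1)/N) = 141 / (1 + 140/775) = 141 / 1.1806 ≈ 119.43.
Rounding up, n = 120.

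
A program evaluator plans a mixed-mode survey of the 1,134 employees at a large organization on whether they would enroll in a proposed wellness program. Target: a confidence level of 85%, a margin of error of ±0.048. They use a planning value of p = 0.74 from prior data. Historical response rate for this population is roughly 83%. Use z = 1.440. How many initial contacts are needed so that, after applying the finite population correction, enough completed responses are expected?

182

Completed interviews needed (unadjusted): n₀ = 1.440² × 0.1924 / 0.048² ≈ 173.16 → 174.
FPC for N = 1,134: n = 174 / (1 + 173/1134) = 174 / 1.1526 ≈ 150.97 → 151.
At an 83% response rate, contacts needed = 151 / 0.83 ≈ 181.93 → 182.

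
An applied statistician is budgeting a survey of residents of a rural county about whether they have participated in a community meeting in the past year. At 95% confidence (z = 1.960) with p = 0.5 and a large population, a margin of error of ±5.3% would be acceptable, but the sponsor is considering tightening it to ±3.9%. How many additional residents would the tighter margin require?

At ±5.3%: n = 1.960² × 0.2500 / 0.053² ≈ 341.90 → 342.
At ±3.9%: n = 1.960² × 0.2500 / 0.039² ≈ 631.43 → 632.
Additional respondents: 632 − 342 = 290.

290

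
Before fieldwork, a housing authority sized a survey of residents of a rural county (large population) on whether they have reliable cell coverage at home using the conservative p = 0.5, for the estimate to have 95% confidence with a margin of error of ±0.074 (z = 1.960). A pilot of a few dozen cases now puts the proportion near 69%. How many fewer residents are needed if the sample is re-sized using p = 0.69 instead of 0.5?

25

Conservative (p = 0.5): n = 1.960² × 0.25 / 0.074² ≈ 175.38 → 176.
Using p = 0.69: p(1−p) = 0.2139, so n = 1.960² × 0.2139 / 0.074² ≈ 150.06 → 151.
Reduction: 176 − 151 = 25.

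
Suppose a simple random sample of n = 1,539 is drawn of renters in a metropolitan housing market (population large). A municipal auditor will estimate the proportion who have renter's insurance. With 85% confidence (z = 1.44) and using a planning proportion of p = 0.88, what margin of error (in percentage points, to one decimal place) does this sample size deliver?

1.2

SE(p̂) = √[p(1−p)/n] = √[0.1056/1539] = 0.00828.
E = z × SE = 1.44 × 0.00828 = 0.01193, or 1.2 percentage points.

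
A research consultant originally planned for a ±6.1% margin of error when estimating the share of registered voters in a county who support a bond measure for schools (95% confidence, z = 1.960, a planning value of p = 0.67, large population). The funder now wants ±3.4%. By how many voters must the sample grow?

506

At ±6.1%: n = 1.960² × 0.2211 / 0.061² ≈ 228.27 → 229.
At ±3.4%: n = 1.960² × 0.2211 / 0.034² ≈ 734.76 → 735.
Additional respondents: 735 − 229 = 506.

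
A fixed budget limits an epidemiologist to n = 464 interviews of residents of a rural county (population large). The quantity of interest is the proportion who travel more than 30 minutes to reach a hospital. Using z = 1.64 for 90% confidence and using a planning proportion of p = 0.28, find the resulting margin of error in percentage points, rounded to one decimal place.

3.4

SE(p̂) = √[p(1−p)/n] = √[0.2016/464] = 0.02084.
E = z × SE = 1.64 × 0.02084 = 0.03418, or 3.4 percentage points.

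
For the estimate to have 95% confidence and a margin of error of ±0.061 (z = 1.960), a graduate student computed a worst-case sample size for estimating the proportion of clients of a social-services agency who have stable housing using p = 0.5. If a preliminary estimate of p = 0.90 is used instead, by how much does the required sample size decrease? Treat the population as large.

Conservative (p = 0.5): n = 1.960² × 0.25 / 0.061² ≈ 258.10 → 259.
Using p = 0.90: p(1−p) = 0.0900, so n = 1.960² × 0.0900 / 0.061² ≈ 92.92 → 93.
Reduction: 259 − 93 = 166.

166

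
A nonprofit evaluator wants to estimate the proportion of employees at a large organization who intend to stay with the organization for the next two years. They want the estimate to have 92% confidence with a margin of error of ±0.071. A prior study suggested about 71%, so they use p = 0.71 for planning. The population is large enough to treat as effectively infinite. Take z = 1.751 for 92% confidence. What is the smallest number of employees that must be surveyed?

126

With p = 0.71, p(1−p) = 0.2059.
n = z²·p(1−p)/E² = 1.751² × 0.2059 / 0.071² = 3.0660 × 0.2059 / 0.005041 ≈ 125.23.
Rounding up gives n = 126.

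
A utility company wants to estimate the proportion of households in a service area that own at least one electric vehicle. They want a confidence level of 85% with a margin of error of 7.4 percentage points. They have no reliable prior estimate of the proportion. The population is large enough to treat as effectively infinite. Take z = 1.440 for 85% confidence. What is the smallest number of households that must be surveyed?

With no prior estimate, use p = 0.5, giving p(1−p) = 0.25.
n = z²·p(1−p)/E² = 1.440² × 0.2500 / 0.074² = 2.0736 × 0.2500 / 0.005476 ≈ 94.67.
Rounding up gives n = 95.

95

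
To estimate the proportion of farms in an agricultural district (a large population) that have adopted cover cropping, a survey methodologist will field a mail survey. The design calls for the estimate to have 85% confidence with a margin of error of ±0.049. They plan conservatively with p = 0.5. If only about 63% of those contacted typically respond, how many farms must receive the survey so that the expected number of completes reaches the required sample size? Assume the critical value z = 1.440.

Completed interviews needed: n₀ = 1.440² × 0.2500 / 0.049² ≈ 215.91 → 216.
At a 63% response rate, contacts needed = 216 / 0.63 ≈ 342.86 → 343.

343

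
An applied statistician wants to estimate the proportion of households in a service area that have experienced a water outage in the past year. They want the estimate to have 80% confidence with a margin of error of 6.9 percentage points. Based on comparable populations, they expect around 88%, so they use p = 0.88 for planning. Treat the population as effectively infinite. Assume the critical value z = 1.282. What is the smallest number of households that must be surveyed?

37

With p = 0.88, p(1−p) = 0.1056.
n = z²·p(1−p)/E² = 1.282² × 0.1056 / 0.069² = 1.6435 × 0.1056 / 0.004761 ≈ 36.45.
Rounding up gives n = 37.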